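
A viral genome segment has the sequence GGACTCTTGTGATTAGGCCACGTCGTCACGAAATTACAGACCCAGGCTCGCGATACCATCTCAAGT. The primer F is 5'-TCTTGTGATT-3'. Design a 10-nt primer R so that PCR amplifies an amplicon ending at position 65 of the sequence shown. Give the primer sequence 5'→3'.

The forward primer binds at positions 5–14; the product's 3' end on the top strand is position 65.
The reverse primer anneals to the top strand over positions 56–65, i.e. to CCATCTCAAG.
Its sequence written 5'→3' is the reverse complement: CTTGAGATGG.

5'-CTTGAGATGG-3'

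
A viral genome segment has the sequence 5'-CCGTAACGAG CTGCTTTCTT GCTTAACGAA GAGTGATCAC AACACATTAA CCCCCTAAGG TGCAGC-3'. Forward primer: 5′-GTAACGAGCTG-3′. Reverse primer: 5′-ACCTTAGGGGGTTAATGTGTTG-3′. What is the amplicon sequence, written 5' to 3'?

Forward primer GTAACGAGCTG is found on the top strand at positions 3–13.
Reverse complement of the reverse primer: CAACACATTAACCCCCTAAGGT. This occurs on the top strand at positions 40–61.
The product is the template from position 3 through 61 (59 bp).

5'-GTAACGAGCTGCTTTCTTGCTTAACGAAGAGTGATCACAACACATTAACCCCCTAAGGT-3'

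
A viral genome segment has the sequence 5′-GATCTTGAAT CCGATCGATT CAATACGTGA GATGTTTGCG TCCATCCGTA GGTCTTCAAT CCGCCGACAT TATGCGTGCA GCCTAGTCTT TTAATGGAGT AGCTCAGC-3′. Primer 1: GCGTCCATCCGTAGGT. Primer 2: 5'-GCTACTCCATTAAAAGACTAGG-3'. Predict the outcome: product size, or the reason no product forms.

Primer 1 (GCGTCCATCCGTAGGT) matches the top strand at positions 38–53; it acts as a forward primer.
Primer 2's reverse complement is CCTAGTCTTTTAATGGAGTAGC, matching the top strand at positions 82–103; it acts as a reverse primer.
The 3' ends face each other across positions 38–103, giving a 66 bp product.

Yes — a 66 bp product.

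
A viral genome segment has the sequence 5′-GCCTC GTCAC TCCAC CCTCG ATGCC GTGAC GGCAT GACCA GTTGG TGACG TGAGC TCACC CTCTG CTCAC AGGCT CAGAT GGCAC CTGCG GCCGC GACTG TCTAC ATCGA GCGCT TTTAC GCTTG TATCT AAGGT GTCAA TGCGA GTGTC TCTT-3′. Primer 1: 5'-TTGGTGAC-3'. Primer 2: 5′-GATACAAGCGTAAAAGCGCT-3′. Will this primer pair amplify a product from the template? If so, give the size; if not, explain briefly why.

Yes — an 88 bp product.

Primer 1 (TTGGTGAC) matches the top strand at positions 42–49; it acts as a forward primer.
Primer 2's reverse complement is AGCGCTTTTACGCTTGTATC, matching the top strand at positions 110–129; it acts as a reverse primer.
The 3' ends face each other across positions 42–129, giving an 88 bp product.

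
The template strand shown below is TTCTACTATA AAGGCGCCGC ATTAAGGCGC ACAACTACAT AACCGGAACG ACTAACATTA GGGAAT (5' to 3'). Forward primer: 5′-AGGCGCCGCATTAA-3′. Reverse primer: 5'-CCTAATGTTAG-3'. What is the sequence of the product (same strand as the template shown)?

5'-AGGCGCCGCATTAAGGCGCACAACTACATAACCGGAACGACTAACATTAGG-3'

The forward primer matches the template at positions 12–25.
Taking the reverse complement of CCTAATGTTAG gives CTAACATTAGG, found at positions 52–62 on the template; the primer anneals here to the top strand with its 3' end pointing upstream.
The product is the template from position 12 through 62 (51 bp).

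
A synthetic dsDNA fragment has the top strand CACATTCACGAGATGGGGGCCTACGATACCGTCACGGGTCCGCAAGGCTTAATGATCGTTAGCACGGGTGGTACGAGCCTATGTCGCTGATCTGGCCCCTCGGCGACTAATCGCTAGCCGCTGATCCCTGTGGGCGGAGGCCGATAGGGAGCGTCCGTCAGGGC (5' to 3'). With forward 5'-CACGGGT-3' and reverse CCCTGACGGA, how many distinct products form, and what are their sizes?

The forward primer CACGGGT matches the top strand at positions 33–39, 63–69.
The reverse primer's reverse complement is TCCGTCAGGG, matching at positions 154–163.
Each forward site pairs with the reverse site to give a product ending at position 163: sizes 131, 101 bp.

Two products: 131 bp, 101 bp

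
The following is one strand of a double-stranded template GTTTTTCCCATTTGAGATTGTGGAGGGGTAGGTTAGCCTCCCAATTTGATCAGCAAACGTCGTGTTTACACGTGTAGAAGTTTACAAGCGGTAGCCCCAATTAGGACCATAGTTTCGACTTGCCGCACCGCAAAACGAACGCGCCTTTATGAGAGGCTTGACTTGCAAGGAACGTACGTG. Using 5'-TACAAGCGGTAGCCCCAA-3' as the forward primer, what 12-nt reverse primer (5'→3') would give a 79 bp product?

The forward primer binds at positions 83–100, so a 79 bp product ends at position 83 + 79 − 1 = 161.
The reverse primer anneals to the top strand over positions 150–161, i.e. to TGAGAGGCTTGA.
Its sequence written 5'→3' is the reverse complement: TCAAGCCTCTCA.

5'-TCAAGCCTCTCA-3'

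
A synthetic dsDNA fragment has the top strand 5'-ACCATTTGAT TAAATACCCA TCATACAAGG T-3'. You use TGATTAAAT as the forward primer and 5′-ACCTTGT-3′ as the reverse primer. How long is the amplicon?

25 bp

Forward primer TGATTAAAT is found on the top strand at positions 7–15.
The reverse primer's reverse complement is ACAAGGT, which matches the template at positions 25–31.
Amplicon spans positions 7–31: 25 bp.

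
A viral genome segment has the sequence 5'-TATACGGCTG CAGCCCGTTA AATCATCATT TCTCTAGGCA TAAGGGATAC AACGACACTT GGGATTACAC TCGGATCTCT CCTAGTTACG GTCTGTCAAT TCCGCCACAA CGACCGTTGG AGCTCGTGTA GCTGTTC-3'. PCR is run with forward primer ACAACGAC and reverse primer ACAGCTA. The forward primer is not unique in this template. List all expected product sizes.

The forward primer ACAACGAC matches the top strand at positions 49–56, 107–114.
The reverse primer's reverse complement is TAGCTGT, matching at positions 129–135.
Each forward site pairs with the reverse site to give a product ending at position 135: sizes 87, 29 bp.

87 bp, 29 bp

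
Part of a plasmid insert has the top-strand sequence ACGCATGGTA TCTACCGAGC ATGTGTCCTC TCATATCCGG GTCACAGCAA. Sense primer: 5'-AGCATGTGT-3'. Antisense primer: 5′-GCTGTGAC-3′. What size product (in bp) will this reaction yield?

31 bp

The forward primer matches the template at positions 18–26.
Taking the reverse complement of GCTGTGAC gives GTCACAGC, found at positions 41–48 on the template; the primer anneals here to the top strand with its 3' end pointing upstream.
The product runs from position 18 to position 48, so its length is 48 − 18 + 1 = 31 bp.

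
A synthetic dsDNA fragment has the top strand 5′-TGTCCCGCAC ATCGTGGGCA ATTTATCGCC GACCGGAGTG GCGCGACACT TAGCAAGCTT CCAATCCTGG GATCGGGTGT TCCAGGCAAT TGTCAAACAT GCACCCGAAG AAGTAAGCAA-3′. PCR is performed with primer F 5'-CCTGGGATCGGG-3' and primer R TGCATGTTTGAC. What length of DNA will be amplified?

38 bp

The forward primer matches the template at positions 66–77.
The reverse primer's reverse complement is GTCAAACATGCA, which matches the template at positions 92–103.
The product runs from position 66 to position 103, so its length is 103 − 66 + 1 = 38 bp.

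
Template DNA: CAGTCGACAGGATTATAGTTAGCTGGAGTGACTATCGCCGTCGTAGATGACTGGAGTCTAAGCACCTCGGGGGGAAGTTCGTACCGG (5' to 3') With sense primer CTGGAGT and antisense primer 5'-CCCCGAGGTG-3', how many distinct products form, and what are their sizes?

The forward primer CTGGAGT matches the top strand at positions 23–29, 51–57.
The reverse primer's reverse complement is CACCTCGGGG, matching at positions 63–72.
Each forward site pairs with the reverse site to give a product ending at position 72: sizes 50, 22 bp.

Two products: 50 bp, 22 bp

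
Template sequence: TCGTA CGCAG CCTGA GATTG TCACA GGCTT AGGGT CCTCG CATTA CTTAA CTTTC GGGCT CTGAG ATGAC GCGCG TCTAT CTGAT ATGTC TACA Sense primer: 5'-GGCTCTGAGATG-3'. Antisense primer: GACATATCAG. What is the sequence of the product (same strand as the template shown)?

The forward primer matches the template at positions 57–68.
The reverse primer's reverse complement is CTGATATGTC, which matches the template at positions 81–90.
The product is the template from position 57 through 90 (34 bp).

5'-GGCTCTGAGATGACGCGCGTCTATCTGATATGTC-3'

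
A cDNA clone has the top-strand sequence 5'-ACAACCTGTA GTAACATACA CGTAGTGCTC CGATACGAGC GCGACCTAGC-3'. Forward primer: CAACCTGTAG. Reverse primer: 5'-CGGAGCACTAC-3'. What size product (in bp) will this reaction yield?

Forward primer CAACCTGTAG is found on the top strand at positions 2–11.
Reverse complement of the reverse primer: GTAGTGCTCCG. This occurs on the top strand at positions 22–32.
Amplicon spans positions 2–32: 31 bp.

31 bp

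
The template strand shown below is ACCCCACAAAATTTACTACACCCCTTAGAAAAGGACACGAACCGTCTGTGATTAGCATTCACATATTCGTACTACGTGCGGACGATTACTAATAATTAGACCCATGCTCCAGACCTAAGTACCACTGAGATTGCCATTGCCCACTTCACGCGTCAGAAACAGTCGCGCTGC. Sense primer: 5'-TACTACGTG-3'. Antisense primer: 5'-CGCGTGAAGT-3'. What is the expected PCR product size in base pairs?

83 bp

The forward primer matches the template at positions 70–78.
Taking the reverse complement of CGCGTGAAGT gives ACTTCACGCG, found at positions 143–152 on the template; the primer anneals here to the top strand with its 3' end pointing upstream.
The product runs from position 70 to position 152, so its length is 152 − 70 + 1 = 83 bp.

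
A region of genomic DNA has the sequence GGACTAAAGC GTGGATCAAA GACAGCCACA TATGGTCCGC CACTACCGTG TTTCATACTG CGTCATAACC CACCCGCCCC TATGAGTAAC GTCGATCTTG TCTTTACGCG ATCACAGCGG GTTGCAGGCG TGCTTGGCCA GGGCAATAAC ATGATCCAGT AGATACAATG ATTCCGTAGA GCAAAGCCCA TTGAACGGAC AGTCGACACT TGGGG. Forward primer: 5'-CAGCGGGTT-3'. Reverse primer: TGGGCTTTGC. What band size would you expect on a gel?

76 bp

Scanning the template, CAGCGGGTT occurs at positions 115–123; this primer anneals to the bottom strand there with its 3' end pointing downstream.
Taking the reverse complement of TGGGCTTTGC gives GCAAAGCCCA, found at positions 181–190 on the template; the primer anneals here to the top strand with its 3' end pointing upstream.
The product runs from position 115 to position 190, so its length is 190 − 115 + 1 = 76 bp.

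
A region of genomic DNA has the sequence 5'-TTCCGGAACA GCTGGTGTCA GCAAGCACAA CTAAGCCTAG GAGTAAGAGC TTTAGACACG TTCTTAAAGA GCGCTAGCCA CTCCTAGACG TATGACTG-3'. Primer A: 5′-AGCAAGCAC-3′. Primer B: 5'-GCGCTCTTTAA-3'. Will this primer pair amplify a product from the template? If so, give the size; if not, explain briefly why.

Yes — a 55 bp product.

Primer A (AGCAAGCAC) matches the top strand at positions 20–28; it acts as a forward primer.
Primer B's reverse complement is TTAAAGAGCGC, matching the top strand at positions 64–74; it acts as a reverse primer.
The 3' ends face each other across positions 20–74, giving a 55 bp product.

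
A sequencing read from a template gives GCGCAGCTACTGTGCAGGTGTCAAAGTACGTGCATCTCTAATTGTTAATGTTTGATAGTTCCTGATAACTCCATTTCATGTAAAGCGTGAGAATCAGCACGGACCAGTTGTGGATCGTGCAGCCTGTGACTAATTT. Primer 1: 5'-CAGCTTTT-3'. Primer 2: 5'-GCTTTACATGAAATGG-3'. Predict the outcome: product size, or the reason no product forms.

No product — primer 1 has no binding site in the template.

Primer 1 (CAGCTTTT) does not match the top strand, and its reverse complement AAAAGCTG does not match either.
With no annealing site for primer 1, no amplification occurs.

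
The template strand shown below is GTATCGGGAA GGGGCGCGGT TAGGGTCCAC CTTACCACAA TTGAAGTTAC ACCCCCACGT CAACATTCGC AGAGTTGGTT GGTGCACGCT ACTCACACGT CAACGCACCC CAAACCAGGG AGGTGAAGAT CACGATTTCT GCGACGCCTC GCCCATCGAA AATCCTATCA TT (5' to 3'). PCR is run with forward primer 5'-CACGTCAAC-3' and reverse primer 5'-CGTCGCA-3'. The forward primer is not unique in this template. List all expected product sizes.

The forward primer CACGTCAAC matches the top strand at positions 56–64, 96–104.
The reverse primer's reverse complement is TGCGACG, matching at positions 140–146.
Each forward site pairs with the reverse site to give a product ending at position 146: sizes 91, 51 bp.

91 bp, 51 bp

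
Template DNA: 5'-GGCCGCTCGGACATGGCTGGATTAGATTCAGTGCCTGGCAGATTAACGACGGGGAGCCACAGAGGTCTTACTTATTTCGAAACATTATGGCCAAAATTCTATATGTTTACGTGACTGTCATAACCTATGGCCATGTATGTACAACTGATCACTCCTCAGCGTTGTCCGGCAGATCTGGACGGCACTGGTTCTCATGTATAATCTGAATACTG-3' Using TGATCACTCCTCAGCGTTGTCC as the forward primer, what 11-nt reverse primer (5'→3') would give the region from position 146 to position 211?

The product's 3' end on the top strand is position 211.
The reverse primer anneals to the top strand over positions 201–211, i.e. to ATCTGAATACT.
Its sequence written 5'→3' is the reverse complement: AGTATTCAGAT.

5'-AGTATTCAGAT-3'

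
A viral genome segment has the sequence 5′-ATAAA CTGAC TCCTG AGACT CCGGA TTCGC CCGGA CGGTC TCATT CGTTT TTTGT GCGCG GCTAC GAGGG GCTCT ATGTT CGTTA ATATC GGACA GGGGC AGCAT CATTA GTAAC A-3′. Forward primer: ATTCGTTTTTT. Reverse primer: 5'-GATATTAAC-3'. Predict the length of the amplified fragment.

48 bp

Forward primer ATTCGTTTTTT is found on the top strand at positions 43–53.
The reverse primer's reverse complement is GTTAATATC, which matches the template at positions 82–90.
Amplicon spans positions 43–90: 48 bp.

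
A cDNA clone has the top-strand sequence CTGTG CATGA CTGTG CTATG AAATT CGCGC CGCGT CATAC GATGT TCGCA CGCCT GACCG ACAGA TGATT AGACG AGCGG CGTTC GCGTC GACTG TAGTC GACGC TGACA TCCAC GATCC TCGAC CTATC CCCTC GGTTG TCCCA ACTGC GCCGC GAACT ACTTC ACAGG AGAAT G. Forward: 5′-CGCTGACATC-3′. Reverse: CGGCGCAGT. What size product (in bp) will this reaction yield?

52 bp

Scanning the template, CGCTGACATC occurs at positions 103–112; this primer anneals to the bottom strand there with its 3' end pointing downstream.
The reverse primer's reverse complement is ACTGCGCCG, which matches the template at positions 146–154.
Amplicon spans positions 103–154: 52 bp.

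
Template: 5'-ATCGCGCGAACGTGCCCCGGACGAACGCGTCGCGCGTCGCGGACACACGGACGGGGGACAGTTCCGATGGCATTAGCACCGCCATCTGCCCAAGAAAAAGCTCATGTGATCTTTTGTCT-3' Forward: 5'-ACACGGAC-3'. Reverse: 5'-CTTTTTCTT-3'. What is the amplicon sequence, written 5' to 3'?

5'-ACACGGACGGGGGACAGTTCCGATGGCATTAGCACCGCCATCTGCCCAAGAAAAAG-3'

The forward primer matches the template at positions 45–52.
Reverse complement of the reverse primer: AAGAAAAAG. This occurs on the top strand at positions 92–100.
The product is the template from position 45 through 100 (56 bp).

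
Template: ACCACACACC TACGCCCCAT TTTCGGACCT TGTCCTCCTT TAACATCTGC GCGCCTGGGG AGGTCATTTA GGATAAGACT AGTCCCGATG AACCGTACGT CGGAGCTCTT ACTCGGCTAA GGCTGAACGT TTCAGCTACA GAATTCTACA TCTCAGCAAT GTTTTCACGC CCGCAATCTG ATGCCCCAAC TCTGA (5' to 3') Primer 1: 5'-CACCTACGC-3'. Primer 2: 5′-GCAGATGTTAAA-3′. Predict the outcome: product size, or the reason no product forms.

Primer 1 (CACCTACGC) matches the top strand at positions 7–15; it acts as a forward primer.
Primer 2's reverse complement is TTTAACATCTGC, matching the top strand at positions 39–50; it acts as a reverse primer.
The 3' ends face each other across positions 7–50, giving a 44 bp product.

Yes — a 44 bp product.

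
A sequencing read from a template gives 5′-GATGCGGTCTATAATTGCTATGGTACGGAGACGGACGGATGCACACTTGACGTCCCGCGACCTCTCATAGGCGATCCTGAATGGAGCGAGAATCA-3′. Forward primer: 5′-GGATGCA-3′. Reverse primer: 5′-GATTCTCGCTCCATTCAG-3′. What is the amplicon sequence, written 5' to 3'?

The forward primer matches the template at positions 37–43.
The reverse primer's reverse complement is CTGAATGGAGCGAGAATC, which matches the template at positions 77–94.
The product is the template from position 37 through 94 (58 bp).

5'-GGATGCACACTTGACGTCCCGCGACCTCTCATAGGCGATCCTGAATGGAGCGAGAATC-3'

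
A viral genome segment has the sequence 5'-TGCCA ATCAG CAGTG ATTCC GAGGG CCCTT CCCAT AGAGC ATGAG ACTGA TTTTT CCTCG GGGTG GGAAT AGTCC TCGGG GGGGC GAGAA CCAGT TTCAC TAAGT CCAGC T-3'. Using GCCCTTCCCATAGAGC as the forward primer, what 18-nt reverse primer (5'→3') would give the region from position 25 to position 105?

The product's 3' end on the top strand is position 105.
The reverse primer anneals to the top strand over positions 88–105, i.e. to GAACCAGTTTCACTAAGT.
Its sequence written 5'→3' is the reverse complement: ACTTAGTGAAACTGGTTC.

5'-ACTTAGTGAAACTGGTTC-3'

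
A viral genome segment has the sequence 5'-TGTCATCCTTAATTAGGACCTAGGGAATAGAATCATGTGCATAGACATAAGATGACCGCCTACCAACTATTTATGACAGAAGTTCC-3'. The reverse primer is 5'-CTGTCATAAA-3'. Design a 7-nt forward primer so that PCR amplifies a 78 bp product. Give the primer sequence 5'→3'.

The reverse primer's reverse complement TTTATGACAG matches the template at positions 70–79, so the product ends at position 79.
A 78 bp product then starts at position 79 − 78 + 1 = 2.
The forward primer is identical to the top strand there: GTCATCC.

5'-GTCATCC-3'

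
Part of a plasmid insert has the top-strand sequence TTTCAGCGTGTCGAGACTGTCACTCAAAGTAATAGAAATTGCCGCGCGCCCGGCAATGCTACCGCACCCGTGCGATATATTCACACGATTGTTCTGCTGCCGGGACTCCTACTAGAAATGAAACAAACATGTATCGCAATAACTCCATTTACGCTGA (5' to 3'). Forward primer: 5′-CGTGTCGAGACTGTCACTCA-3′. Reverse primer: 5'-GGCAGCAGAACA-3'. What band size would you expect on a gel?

The forward primer matches the template at positions 7–26.
Reverse complement of the reverse primer: TGTTCTGCTGCC. This occurs on the top strand at positions 90–101.
The product runs from position 7 to position 101, so its length is 101 − 7 + 1 = 95 bp.

95 bp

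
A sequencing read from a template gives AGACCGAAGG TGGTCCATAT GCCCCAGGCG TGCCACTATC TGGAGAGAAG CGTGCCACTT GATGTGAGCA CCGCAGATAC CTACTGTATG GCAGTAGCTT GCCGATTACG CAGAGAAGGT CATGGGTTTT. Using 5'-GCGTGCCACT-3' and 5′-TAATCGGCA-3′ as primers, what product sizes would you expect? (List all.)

The forward primer GCGTGCCACT matches the top strand at positions 28–37, 50–59.
The reverse primer's reverse complement is TGCCGATTA, matching at positions 100–108.
Each forward site pairs with the reverse site to give a product ending at position 108: sizes 81, 59 bp.

81 bp, 59 bp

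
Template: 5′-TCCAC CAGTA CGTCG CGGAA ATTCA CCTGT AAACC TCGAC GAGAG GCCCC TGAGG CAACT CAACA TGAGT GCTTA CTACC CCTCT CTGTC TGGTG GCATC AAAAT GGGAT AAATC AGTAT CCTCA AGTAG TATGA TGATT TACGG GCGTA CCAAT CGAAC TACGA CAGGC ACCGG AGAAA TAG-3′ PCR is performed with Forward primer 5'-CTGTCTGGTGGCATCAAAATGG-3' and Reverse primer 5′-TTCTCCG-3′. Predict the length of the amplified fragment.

Scanning the template, CTGTCTGGTGGCATCAAAATGG occurs at positions 86–107; this primer anneals to the bottom strand there with its 3' end pointing downstream.
Taking the reverse complement of TTCTCCG gives CGGAGAA, found at positions 173–179 on the template; the primer anneals here to the top strand with its 3' end pointing upstream.
Product length = (reverse-primer end) − (forward-primer start) + 1 = 179 − 86 + 1 = 94 bp.

94 bp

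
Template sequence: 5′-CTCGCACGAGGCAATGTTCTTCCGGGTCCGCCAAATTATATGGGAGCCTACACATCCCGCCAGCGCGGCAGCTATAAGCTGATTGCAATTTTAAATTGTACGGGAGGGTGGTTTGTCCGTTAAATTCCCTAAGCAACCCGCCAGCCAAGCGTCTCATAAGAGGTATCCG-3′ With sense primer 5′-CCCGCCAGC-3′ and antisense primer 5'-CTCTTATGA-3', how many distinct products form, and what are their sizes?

The forward primer CCCGCCAGC matches the top strand at positions 56–64, 137–145.
The reverse primer's reverse complement is TCATAAGAG, matching at positions 154–162.
Each forward site pairs with the reverse site to give a product ending at position 162: sizes 107, 26 bp.

Two products: 107 bp, 26 bp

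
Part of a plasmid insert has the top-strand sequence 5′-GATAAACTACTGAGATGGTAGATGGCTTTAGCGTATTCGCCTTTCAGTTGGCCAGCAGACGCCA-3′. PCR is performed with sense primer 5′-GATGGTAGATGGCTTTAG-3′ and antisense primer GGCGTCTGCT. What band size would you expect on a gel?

50 bp

Forward primer GATGGTAGATGGCTTTAG is found on the top strand at positions 14–31.
The reverse primer's reverse complement is AGCAGACGCC, which matches the template at positions 54–63.
Product length = (reverse-primer end) − (forward-primer start) + 1 = 63 − 14 + 1 = 50 bp.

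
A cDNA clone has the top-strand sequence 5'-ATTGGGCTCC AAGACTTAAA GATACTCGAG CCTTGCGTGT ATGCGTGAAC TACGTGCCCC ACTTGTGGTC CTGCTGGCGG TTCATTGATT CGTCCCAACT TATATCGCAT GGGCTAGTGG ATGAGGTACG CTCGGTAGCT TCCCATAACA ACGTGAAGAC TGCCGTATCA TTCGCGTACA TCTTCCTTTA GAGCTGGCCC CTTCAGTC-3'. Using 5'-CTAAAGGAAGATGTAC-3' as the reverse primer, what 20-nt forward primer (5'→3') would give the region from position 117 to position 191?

The reverse primer's reverse complement GTACATCTTCCTTTAG matches the template at positions 176–191; the product starts at position 117.
The forward primer is identical to the top strand over positions 117–136: GTGGATGAGGTACGCTCGGT.

5'-GTGGATGAGGTACGCTCGGT-3'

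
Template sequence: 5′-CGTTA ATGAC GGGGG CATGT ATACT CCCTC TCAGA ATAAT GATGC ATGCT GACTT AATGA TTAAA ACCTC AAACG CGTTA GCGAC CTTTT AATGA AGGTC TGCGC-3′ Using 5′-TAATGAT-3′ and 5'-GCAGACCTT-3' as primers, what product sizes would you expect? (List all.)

67 bp, 49 bp

The forward primer TAATGAT matches the top strand at positions 37–43, 55–61.
The reverse primer's reverse complement is AAGGTCTGC, matching at positions 95–103.
Each forward site pairs with the reverse site to give a product ending at position 103: sizes 67, 49 bp.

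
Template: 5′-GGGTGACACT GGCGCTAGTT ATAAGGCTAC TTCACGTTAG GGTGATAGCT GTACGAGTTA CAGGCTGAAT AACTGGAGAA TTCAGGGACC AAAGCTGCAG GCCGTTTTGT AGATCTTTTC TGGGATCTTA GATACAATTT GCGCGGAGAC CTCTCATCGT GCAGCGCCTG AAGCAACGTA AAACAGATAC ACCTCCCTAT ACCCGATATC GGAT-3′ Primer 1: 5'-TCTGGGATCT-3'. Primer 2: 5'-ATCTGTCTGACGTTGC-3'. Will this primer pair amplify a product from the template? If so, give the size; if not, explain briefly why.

Primer 2 (ATCTGTCTGACGTTGC) does not match the top strand, and its reverse complement GCAACGTCAGACAGAT does not match either.
With no annealing site for primer 2, no amplification occurs.

No product — primer 2 has no binding site in the template.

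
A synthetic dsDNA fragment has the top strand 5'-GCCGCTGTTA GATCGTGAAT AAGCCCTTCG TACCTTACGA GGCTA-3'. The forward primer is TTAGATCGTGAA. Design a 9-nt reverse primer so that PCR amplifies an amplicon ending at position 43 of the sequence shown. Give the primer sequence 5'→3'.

The forward primer binds at positions 8–19; the product's 3' end on the top strand is position 43.
The reverse primer anneals to the top strand over positions 35–43, i.e. to TTACGAGGC.
Its sequence written 5'→3' is the reverse complement: GCCTCGTAA.

5'-GCCTCGTAA-3'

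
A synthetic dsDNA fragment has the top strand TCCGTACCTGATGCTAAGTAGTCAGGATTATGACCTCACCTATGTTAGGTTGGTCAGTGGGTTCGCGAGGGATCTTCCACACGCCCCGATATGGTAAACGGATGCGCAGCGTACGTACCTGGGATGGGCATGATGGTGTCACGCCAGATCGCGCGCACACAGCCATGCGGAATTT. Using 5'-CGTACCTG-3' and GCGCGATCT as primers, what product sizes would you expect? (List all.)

The forward primer CGTACCTG matches the top strand at positions 3–10, 114–121.
The reverse primer's reverse complement is AGATCGCGC, matching at positions 146–154.
Each forward site pairs with the reverse site to give a product ending at position 154: sizes 152, 41 bp.

152 bp, 41 bp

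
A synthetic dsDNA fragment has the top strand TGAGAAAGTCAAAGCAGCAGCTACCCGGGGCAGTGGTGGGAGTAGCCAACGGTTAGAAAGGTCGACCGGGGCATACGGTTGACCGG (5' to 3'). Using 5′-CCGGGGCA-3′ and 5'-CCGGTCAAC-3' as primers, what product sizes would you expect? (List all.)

The forward primer CCGGGGCA matches the top strand at positions 25–32, 66–73.
The reverse primer's reverse complement is GTTGACCGG, matching at positions 78–86.
Each forward site pairs with the reverse site to give a product ending at position 86: sizes 62, 21 bp.

62 bp, 21 bp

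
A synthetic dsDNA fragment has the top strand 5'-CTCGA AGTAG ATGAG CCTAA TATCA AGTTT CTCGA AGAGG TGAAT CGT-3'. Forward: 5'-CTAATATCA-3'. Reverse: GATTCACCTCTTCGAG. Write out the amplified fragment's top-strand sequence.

5'-CTAATATCAAGTTTCTCGAAGAGGTGAATC-3'

Scanning the template, CTAATATCA occurs at positions 17–25; this primer anneals to the bottom strand there with its 3' end pointing downstream.
The reverse primer's reverse complement is CTCGAAGAGGTGAATC, which matches the template at positions 31–46.
The product is the template from position 17 through 46 (30 bp).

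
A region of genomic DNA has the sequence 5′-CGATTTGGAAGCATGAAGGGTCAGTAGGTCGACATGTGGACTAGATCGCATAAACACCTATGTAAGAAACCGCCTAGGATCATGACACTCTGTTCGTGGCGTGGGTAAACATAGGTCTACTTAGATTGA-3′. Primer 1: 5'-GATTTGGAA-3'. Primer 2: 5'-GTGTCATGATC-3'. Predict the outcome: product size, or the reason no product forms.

Primer 1 (GATTTGGAA) matches the top strand at positions 2–10; it acts as a forward primer.
Primer 2's reverse complement is GATCATGACAC, matching the top strand at positions 78–88; it acts as a reverse primer.
The 3' ends face each other across positions 2–88, giving an 87 bp product.

Yes — an 87 bp product.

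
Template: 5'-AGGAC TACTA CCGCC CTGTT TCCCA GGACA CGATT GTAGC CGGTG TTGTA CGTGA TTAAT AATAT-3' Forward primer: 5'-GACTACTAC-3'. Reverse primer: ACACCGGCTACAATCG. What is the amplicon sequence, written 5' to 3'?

5'-GACTACTACCGCCCTGTTTCCCAGGACACGATTGTAGCCGGTGT-3'

Scanning the template, GACTACTAC occurs at positions 3–11; this primer anneals to the bottom strand there with its 3' end pointing downstream.
Taking the reverse complement of ACACCGGCTACAATCG gives CGATTGTAGCCGGTGT, found at positions 31–46 on the template; the primer anneals here to the top strand with its 3' end pointing upstream.
The product is the template from position 3 through 46 (44 bp).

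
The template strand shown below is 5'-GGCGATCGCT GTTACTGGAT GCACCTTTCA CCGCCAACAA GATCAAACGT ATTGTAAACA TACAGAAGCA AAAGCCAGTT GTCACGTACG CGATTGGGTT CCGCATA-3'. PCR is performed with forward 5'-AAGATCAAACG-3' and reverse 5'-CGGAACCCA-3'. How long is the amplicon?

The forward primer matches the template at positions 39–49.
Taking the reverse complement of CGGAACCCA gives TGGGTTCCG, found at positions 95–103 on the template; the primer anneals here to the top strand with its 3' end pointing upstream.
Product length = (reverse-primer end) − (forward-primer start) + 1 = 103 − 39 + 1 = 65 bp.

65 bp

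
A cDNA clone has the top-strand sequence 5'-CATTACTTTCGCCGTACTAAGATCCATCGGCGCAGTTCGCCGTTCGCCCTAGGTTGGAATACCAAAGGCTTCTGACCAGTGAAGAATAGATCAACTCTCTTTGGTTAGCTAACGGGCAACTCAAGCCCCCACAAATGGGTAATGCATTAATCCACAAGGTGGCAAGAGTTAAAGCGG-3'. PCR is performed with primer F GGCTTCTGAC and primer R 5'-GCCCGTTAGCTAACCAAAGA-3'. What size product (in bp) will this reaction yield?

51 bp

Forward primer GGCTTCTGAC is found on the top strand at positions 67–76.
Taking the reverse complement of GCCCGTTAGCTAACCAAAGA gives TCTTTGGTTAGCTAACGGGC, found at positions 98–117 on the template; the primer anneals here to the top strand with its 3' end pointing upstream.
Product length = (reverse-primer end) − (forward-primer start) + 1 = 117 − 67 + 1 = 51 bp.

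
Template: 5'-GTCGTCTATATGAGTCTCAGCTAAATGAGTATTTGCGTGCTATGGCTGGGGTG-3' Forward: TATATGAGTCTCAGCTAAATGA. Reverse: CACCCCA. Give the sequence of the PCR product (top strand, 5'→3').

5'-TATATGAGTCTCAGCTAAATGAGTATTTGCGTGCTATGGCTGGGGTG-3'

Forward primer TATATGAGTCTCAGCTAAATGA is found on the top strand at positions 7–28.
Reverse complement of the reverse primer: TGGGGTG. This occurs on the top strand at positions 47–53.
The product is the template from position 7 through 53 (47 bp).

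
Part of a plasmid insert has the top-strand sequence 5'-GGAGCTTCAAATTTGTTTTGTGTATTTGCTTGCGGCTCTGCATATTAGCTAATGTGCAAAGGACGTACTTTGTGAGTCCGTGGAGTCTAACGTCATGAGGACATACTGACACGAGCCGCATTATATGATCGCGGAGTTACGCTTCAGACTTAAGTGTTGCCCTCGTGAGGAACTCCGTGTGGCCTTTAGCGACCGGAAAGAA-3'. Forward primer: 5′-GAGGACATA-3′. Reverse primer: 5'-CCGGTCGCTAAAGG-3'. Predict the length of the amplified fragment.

100 bp

Scanning the template, GAGGACATA occurs at positions 97–105; this primer anneals to the bottom strand there with its 3' end pointing downstream.
Taking the reverse complement of CCGGTCGCTAAAGG gives CCTTTAGCGACCGG, found at positions 183–196 on the template; the primer anneals here to the top strand with its 3' end pointing upstream.
Product length = (reverse-primer end) − (forward-primer start) + 1 = 196 − 97 + 1 = 100 bp.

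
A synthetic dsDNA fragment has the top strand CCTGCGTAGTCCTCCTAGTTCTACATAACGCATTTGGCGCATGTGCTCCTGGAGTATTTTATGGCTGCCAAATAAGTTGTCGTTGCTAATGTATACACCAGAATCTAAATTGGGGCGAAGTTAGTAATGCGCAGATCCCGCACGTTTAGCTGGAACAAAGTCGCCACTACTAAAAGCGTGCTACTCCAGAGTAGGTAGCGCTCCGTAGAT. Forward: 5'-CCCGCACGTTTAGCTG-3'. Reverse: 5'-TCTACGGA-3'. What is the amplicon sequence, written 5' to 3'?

The forward primer matches the template at positions 137–152.
Reverse complement of the reverse primer: TCCGTAGA. This occurs on the top strand at positions 202–209.
The product is the template from position 137 through 209 (73 bp).

5'-CCCGCACGTTTAGCTGGAACAAAGTCGCCACTACTAAAAGCGTGCTACTCCAGAGTAGGTAGCGCTCCGTAGA-3'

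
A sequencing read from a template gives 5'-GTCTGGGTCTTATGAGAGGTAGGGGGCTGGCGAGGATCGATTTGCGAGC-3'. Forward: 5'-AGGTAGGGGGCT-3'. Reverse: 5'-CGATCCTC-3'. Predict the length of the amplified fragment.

23 bp

The forward primer matches the template at positions 17–28.
Reverse complement of the reverse primer: GAGGATCG. This occurs on the top strand at positions 32–39.
Amplicon spans positions 17–39: 23 bp.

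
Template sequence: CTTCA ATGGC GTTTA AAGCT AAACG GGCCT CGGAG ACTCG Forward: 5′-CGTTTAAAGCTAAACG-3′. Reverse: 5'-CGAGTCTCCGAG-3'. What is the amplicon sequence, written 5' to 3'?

The forward primer matches the template at positions 10–25.
Reverse complement of the reverse primer: CTCGGAGACTCG. This occurs on the top strand at positions 29–40.
The product is the template from position 10 through 40 (31 bp).

5'-CGTTTAAAGCTAAACGGGCCTCGGAGACTCG-3'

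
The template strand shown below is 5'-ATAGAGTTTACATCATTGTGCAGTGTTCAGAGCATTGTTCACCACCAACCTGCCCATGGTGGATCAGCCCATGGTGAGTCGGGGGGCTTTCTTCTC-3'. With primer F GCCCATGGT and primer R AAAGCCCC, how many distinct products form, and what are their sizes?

The forward primer GCCCATGGT matches the top strand at positions 52–60, 67–75.
The reverse primer's reverse complement is GGGGCTTT, matching at positions 83–90.
Each forward site pairs with the reverse site to give a product ending at position 90: sizes 39, 24 bp.

Two products: 39 bp, 24 bp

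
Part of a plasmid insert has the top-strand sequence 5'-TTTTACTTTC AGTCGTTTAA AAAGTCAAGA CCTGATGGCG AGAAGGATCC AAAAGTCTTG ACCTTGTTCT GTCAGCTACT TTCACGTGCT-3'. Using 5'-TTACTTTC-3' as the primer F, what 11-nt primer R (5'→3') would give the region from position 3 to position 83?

The product's 3' end on the top strand is position 83.
The reverse primer anneals to the top strand over positions 73–83, i.e. to CAGCTACTTTC.
Its sequence written 5'→3' is the reverse complement: GAAAGTAGCTG.

5'-GAAAGTAGCTG-3'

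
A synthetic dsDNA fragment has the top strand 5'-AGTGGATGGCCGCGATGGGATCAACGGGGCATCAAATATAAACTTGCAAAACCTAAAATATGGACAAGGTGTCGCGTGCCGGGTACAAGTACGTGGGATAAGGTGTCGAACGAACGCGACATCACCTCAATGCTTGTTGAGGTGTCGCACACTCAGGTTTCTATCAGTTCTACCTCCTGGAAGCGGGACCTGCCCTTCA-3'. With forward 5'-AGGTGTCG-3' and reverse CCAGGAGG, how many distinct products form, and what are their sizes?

The forward primer AGGTGTCG matches the top strand at positions 67–74, 101–108, 140–147.
The reverse primer's reverse complement is CCTCCTGG, matching at positions 173–180.
Each forward site pairs with the reverse site to give a product ending at position 180: sizes 114, 80, 41 bp.

Three products: 114 bp, 80 bp, 41 bp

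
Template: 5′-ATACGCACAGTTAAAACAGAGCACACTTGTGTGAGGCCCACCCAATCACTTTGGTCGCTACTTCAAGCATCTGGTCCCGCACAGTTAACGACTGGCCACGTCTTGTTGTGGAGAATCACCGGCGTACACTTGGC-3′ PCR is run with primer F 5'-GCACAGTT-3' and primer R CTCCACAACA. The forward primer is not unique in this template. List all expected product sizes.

The forward primer GCACAGTT matches the top strand at positions 5–12, 79–86.
The reverse primer's reverse complement is TGTTGTGGAG, matching at positions 104–113.
Each forward site pairs with the reverse site to give a product ending at position 113: sizes 109, 35 bp.

109 bp, 35 bp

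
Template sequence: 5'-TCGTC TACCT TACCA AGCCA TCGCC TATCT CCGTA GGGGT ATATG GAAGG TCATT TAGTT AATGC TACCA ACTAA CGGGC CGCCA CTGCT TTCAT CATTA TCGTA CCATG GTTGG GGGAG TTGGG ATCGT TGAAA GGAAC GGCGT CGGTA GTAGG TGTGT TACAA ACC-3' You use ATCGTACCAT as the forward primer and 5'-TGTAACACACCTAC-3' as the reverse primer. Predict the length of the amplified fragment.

Scanning the template, ATCGTACCAT occurs at positions 100–109; this primer anneals to the bottom strand there with its 3' end pointing downstream.
Reverse complement of the reverse primer: GTAGGTGTGTTACA. This occurs on the top strand at positions 151–164.
Amplicon spans positions 100–164: 65 bp.

65 bp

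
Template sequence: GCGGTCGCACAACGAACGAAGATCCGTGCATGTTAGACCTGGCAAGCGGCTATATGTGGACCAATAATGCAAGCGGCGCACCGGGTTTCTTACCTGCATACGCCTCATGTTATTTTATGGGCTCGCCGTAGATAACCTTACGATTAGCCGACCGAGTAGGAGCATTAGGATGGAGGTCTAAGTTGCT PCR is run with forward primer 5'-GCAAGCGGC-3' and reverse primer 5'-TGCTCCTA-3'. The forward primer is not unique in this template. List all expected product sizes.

The forward primer GCAAGCGGC matches the top strand at positions 42–50, 69–77.
The reverse primer's reverse complement is TAGGAGCA, matching at positions 157–164.
Each forward site pairs with the reverse site to give a product ending at position 164: sizes 123, 96 bp.

123 bp, 96 bp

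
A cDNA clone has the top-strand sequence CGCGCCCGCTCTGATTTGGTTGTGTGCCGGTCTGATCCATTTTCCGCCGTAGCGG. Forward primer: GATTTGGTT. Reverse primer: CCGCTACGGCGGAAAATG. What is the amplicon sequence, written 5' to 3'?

Scanning the template, GATTTGGTT occurs at positions 13–21; this primer anneals to the bottom strand there with its 3' end pointing downstream.
Reverse complement of the reverse primer: CATTTTCCGCCGTAGCGG. This occurs on the top strand at positions 38–55.
The product is the template from position 13 through 55 (43 bp).

5'-GATTTGGTTGTGTGCCGGTCTGATCCATTTTCCGCCGTAGCGG-3'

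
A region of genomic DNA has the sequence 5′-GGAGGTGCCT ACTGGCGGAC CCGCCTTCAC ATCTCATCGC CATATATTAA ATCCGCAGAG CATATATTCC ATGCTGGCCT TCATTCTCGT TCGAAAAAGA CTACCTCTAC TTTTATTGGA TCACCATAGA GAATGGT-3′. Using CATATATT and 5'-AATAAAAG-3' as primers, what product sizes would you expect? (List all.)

77 bp, 57 bp

The forward primer CATATATT matches the top strand at positions 41–48, 61–68.
The reverse primer's reverse complement is CTTTTATT, matching at positions 110–117.
Each forward site pairs with the reverse site to give a product ending at position 117: sizes 77, 57 bp.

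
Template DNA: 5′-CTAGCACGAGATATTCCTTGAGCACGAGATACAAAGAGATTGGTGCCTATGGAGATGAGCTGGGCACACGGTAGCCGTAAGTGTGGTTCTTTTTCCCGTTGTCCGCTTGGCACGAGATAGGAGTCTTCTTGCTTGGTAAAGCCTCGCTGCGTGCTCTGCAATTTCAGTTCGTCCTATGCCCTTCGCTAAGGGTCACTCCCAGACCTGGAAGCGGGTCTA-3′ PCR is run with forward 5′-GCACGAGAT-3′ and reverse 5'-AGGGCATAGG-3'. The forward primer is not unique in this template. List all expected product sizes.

179 bp, 161 bp, 73 bp

The forward primer GCACGAGAT matches the top strand at positions 4–12, 22–30, 110–118.
The reverse primer's reverse complement is CCTATGCCCT, matching at positions 173–182.
Each forward site pairs with the reverse site to give a product ending at position 182: sizes 179, 161, 73 bp.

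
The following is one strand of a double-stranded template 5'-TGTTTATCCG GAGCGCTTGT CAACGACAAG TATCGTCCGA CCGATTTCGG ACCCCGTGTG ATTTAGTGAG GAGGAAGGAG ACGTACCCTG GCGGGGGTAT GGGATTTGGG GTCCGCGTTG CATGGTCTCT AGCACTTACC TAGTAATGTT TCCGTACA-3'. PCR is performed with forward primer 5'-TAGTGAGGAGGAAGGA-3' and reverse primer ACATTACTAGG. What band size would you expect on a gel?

86 bp

Forward primer TAGTGAGGAGGAAGGA is found on the top strand at positions 64–79.
The reverse primer's reverse complement is CCTAGTAATGT, which matches the template at positions 139–149.
Amplicon spans positions 64–149: 86 bp.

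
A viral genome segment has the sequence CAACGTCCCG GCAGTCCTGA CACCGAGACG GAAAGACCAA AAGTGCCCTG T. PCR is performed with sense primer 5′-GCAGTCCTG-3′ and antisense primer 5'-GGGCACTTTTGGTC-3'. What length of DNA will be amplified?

Scanning the template, GCAGTCCTG occurs at positions 11–19; this primer anneals to the bottom strand there with its 3' end pointing downstream.
Taking the reverse complement of GGGCACTTTTGGTC gives GACCAAAAGTGCCC, found at positions 35–48 on the template; the primer anneals here to the top strand with its 3' end pointing upstream.
The product runs from position 11 to position 48, so its length is 48 − 11 + 1 = 38 bp.

38 bp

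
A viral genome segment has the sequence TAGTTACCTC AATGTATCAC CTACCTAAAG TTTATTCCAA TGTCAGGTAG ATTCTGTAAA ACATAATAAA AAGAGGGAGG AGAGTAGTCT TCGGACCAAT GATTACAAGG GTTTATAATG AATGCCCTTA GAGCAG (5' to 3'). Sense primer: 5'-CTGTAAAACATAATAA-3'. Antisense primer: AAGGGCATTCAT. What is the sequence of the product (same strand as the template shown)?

Forward primer CTGTAAAACATAATAA is found on the top strand at positions 54–69.
Taking the reverse complement of AAGGGCATTCAT gives ATGAATGCCCTT, found at positions 118–129 on the template; the primer anneals here to the top strand with its 3' end pointing upstream.
The product is the template from position 54 through 129 (76 bp).

5'-CTGTAAAACATAATAAAAAGAGGGAGGAGAGTAGTCTTCGGACCAATGATTACAAGGGTTTATAATGAATGCCCTT-3'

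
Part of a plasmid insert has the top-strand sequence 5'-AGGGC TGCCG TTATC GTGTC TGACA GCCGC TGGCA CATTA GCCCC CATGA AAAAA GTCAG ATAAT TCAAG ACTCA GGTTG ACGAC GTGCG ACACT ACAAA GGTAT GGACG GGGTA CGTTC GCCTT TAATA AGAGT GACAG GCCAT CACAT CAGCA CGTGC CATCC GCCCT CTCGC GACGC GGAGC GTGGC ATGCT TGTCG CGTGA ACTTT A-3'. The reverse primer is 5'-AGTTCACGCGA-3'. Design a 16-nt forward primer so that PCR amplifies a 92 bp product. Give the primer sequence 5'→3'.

The reverse primer's reverse complement TCGCGTGAACT matches the template at positions 198–208, so the product ends at position 208.
A 92 bp product then starts at position 208 − 92 + 1 = 117.
The forward primer is identical to the top strand there: GTTCGCCTTTAATAAG.

5'-GTTCGCCTTTAATAAG-3'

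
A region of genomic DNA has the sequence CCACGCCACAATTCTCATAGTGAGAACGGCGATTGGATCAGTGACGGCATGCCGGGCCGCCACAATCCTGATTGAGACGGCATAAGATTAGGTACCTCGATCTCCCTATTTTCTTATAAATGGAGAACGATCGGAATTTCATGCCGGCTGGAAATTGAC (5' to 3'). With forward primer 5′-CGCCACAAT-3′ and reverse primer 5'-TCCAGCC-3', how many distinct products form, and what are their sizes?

Two products: 149 bp, 95 bp

The forward primer CGCCACAAT matches the top strand at positions 4–12, 58–66.
The reverse primer's reverse complement is GGCTGGA, matching at positions 146–152.
Each forward site pairs with the reverse site to give a product ending at position 152: sizes 149, 95 bp.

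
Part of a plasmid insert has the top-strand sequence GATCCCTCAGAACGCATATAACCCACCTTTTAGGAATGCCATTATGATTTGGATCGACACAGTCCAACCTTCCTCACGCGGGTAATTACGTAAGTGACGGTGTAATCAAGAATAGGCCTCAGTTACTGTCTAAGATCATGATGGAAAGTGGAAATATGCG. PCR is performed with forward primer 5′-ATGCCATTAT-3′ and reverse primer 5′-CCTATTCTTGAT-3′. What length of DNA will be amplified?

Scanning the template, ATGCCATTAT occurs at positions 36–45; this primer anneals to the bottom strand there with its 3' end pointing downstream.
Taking the reverse complement of CCTATTCTTGAT gives ATCAAGAATAGG, found at positions 105–116 on the template; the primer anneals here to the top strand with its 3' end pointing upstream.
The product runs from position 36 to position 116, so its length is 116 − 36 + 1 = 81 bp.

81 bp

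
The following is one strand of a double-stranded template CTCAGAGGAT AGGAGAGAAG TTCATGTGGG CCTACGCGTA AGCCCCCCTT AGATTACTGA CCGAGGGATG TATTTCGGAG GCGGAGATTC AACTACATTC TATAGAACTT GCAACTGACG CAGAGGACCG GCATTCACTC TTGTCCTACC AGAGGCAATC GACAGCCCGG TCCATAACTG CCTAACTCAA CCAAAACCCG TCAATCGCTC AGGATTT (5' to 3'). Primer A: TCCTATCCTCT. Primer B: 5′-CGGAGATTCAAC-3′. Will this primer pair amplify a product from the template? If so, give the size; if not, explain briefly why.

Primer A (TCCTATCCTCT) has reverse complement AGAGGATAGGA, which matches the top strand at positions 4–14; primer A anneals to the top strand there with its 3' end pointing upstream toward position 4.
Primer B (CGGAGATTCAAC) matches the top strand directly at positions 82–93; it anneals to the bottom strand with its 3' end pointing downstream toward position 93.
The 3' ends diverge (primer A extends toward position 1, primer B toward position 217), so the primers never converge on a shared product.

No product — the primers' 3' ends point away from each other.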